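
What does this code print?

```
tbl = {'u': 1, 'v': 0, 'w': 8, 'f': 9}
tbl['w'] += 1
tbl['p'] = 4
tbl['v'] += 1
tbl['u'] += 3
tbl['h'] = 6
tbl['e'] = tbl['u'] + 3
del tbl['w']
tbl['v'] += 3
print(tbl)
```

tbl['w'] = 8+1 = 9 → {'u': 1, 'v': 0, 'w': 9, 'f': 9}
tbl['p'] = 4 → {'u': 1, 'v': 0, 'w': 9, 'f': 9, 'p': 4}
tbl['v'] = 0+1 = 1 → {'u': 1, 'v': 1, 'w': 9, 'f': 9, 'p': 4}
tbl['u'] = 1+3 = 4 → {'u': 4, 'v': 1, 'w': 9, 'f': 9, 'p': 4}
tbl['h'] = 6 → {'u': 4, 'v': 1, 'w': 9, 'f': 9, 'p': 4, 'h': 6}
tbl['e'] = tbl['u']+3 = 7 → {'u': 4, 'v': 1, 'w': 9, 'f': 9, 'p': 4, 'h': 6, 'e': 7}
del 'w' → {'u': 4, 'v': 1, 'f': 9, 'p': 4, 'h': 6, 'e': 7}
tbl['v'] = 1+3 = 4 → {'u': 4, 'v': 4, 'f': 9, 'p': 4, 'h': 6, 'e': 7}

{'u': 4, 'v': 4, 'f': 9, 'p': 4, 'h': 6, 'e': 7}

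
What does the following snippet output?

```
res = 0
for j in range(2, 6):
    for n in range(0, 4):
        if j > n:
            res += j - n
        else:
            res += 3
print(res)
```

j=2,n=0: 2>0, res = 0+2 = 2
j=2,n=1: 2>1, res = 2+1 = 3
j=2,n=2: not 2>2, res = 3+3 = 6
j=2,n=3: not 2>3, res = 6+3 = 9
j=3,n=0: 3>0, res = 9+3 = 12
j=3,n=1: 3>1, res = 12+2 = 14
j=3,n=2: 3>2, res = 14+1 = 15
j=3,n=3: not 3>3, res = 15+3 = 18
j=4,n=0: 4>0, res = 18+4 = 22
j=4,n=1: 4>1, res = 22+3 = 25
j=4,n=2: 4>2, res = 25+2 = 27
j=4,n=3: 4>3, res = 27+1 = 28
j=5,n=0: 5>0, res = 28+5 = 33
j=5,n=1: 5>1, res = 33+4 = 37
j=5,n=2: 5>2, res = 37+3 = 40
j=5,n=3: 5>3, res = 40+2 = 42

42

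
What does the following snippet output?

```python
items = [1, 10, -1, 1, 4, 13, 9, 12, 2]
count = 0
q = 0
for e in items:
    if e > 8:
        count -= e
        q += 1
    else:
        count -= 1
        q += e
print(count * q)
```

-539

e=1: not >8, count = 0-1 = -1; q=1
e=10: >8, count = (-1)-10 = -11; q=2
e=-1: not >8, count = (-11)-1 = -12; q=1
e=1: not >8, count = (-12)-1 = -13; q=2
e=4: not >8, count = (-13)-1 = -14; q=6
e=13: >8, count = (-14)-13 = -27; q=7
e=9: >8, count = (-27)-9 = -36; q=8
e=12: >8, count = (-36)-12 = -48; q=9
e=2: not >8, count = (-48)-1 = -49; q=11
count*q = (-49)*11 = -539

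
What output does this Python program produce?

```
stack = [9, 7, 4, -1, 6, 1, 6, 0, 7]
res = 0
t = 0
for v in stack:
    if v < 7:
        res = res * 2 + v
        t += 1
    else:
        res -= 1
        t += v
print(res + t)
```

76

v=9: not <7, res = 0-1 = -1; t=9
v=7: not <7, res = (-1)-1 = -2; t=16
v=4: <7, res = (-2)*2+4 = 0; t=17
v=-1: <7, res = 0*2+(-1) = -1; t=18
v=6: <7, res = (-1)*2+6 = 4; t=19
v=1: <7, res = 4*2+1 = 9; t=20
v=6: <7, res = 9*2+6 = 24; t=21
v=0: <7, res = 24*2+0 = 48; t=22
v=7: not <7, res = 48-1 = 47; t=29
res+t = 47+29 = 76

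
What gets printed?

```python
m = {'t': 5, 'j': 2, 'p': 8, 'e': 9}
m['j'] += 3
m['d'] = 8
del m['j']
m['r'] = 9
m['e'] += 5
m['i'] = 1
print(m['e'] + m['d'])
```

m['j'] = 2+3 = 5 → {'t': 5, 'j': 5, 'p': 8, 'e': 9}
m['d'] = 8 → {'t': 5, 'j': 5, 'p': 8, 'e': 9, 'd': 8}
del 'j' → {'t': 5, 'p': 8, 'e': 9, 'd': 8}
m['r'] = 9 → {'t': 5, 'p': 8, 'e': 9, 'd': 8, 'r': 9}
m['e'] = 9+5 = 14 → {'t': 5, 'p': 8, 'e': 14, 'd': 8, 'r': 9}
m['i'] = 1 → {'t': 5, 'p': 8, 'e': 14, 'd': 8, 'r': 9, 'i': 1}
m['e']+m['d'] = 14+8 = 22

22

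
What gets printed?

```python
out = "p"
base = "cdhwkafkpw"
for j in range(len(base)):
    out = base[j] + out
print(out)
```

wpkfakwhdcp

j=0: prepend 'c' → 'cp'
j=1: prepend 'd' → 'dcp'
j=2: prepend 'h' → 'hdcp'
j=3: prepend 'w' → 'whdcp'
j=4: prepend 'k' → 'kwhdcp'
j=5: prepend 'a' → 'akwhdcp'
j=6: prepend 'f' → 'fakwhdcp'
j=7: prepend 'k' → 'kfakwhdcp'
j=8: prepend 'p' → 'pkfakwhdcp'
j=9: prepend 'w' → 'wpkfakwhdcp'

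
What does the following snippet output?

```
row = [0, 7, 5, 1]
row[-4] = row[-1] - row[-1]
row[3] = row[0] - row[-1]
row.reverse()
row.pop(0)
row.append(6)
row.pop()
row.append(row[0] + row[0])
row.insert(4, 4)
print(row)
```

[5, 7, 0, 10, 4]

row[-4] = row[-1]-row[-1] = 1-1 = 0 → [0, 7, 5, 1]
row[3] = row[0]-row[-1] = 0-1 = -1 → [0, 7, 5, -1]
reverse → [-1, 5, 7, 0]
pop(0) removes -1 → [5, 7, 0]
append 6 → [5, 7, 0, 6]
pop() removes 6 → [5, 7, 0]
append row[0]+row[0] = 5+5 = 10 → [5, 7, 0, 10]
insert 4 at 4 → [5, 7, 0, 10, 4]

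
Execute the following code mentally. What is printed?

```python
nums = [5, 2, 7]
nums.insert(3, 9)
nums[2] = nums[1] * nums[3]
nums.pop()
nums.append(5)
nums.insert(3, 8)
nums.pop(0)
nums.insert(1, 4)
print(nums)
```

insert 9 at 3 → [5, 2, 7, 9]
nums[2] = nums[1]*nums[3] = 2*9 = 18 → [5, 2, 18, 9]
pop() removes 9 → [5, 2, 18]
append 5 → [5, 2, 18, 5]
insert 8 at 3 → [5, 2, 18, 8, 5]
pop(0) removes 5 → [2, 18, 8, 5]
insert 4 at 1 → [2, 4, 18, 8, 5]

[2, 4, 18, 8, 5]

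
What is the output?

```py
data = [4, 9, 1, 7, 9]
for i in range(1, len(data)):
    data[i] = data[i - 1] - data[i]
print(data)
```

i=1: data[1] = 4-9 = -5 → [4, -5, 1, 7, 9]
i=2: data[2] = (-5)-1 = -6 → [4, -5, -6, 7, 9]
i=3: data[3] = (-6)-7 = -13 → [4, -5, -6, -13, 9]
i=4: data[4] = (-13)-9 = -22 → [4, -5, -6, -13, -22]

[4, -5, -6, -13, -22]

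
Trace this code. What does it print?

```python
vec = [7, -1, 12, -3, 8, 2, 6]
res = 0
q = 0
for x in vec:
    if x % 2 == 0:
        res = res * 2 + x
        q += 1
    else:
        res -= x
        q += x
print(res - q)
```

x=7: not even, res = 0-7 = -7; q=7
x=-1: not even, res = (-7)-(-1) = -6; q=6
x=12: even, res = (-6)*2+12 = 0; q=7
x=-3: not even, res = 0-(-3) = 3; q=4
x=8: even, res = 3*2+8 = 14; q=5
x=2: even, res = 14*2+2 = 30; q=6
x=6: even, res = 30*2+6 = 66; q=7
res-q = 66-7 = 59

59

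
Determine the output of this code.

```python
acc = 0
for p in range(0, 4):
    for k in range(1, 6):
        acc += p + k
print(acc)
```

90

p=0,k=1: acc = 0+1 = 1
p=0,k=2: acc = 1+2 = 3
p=0,k=3: acc = 3+3 = 6
p=0,k=4: acc = 6+4 = 10
p=0,k=5: acc = 10+5 = 15
p=1,k=1: acc = 15+2 = 17
p=1,k=2: acc = 17+3 = 20
p=1,k=3: acc = 20+4 = 24
p=1,k=4: acc = 24+5 = 29
p=1,k=5: acc = 29+6 = 35
p=2,k=1: acc = 35+3 = 38
p=2,k=2: acc = 38+4 = 42
p=2,k=3: acc = 42+5 = 47
p=2,k=4: acc = 47+6 = 53
p=2,k=5: acc = 53+7 = 60
p=3,k=1: acc = 60+4 = 64
p=3,k=2: acc = 64+5 = 69
p=3,k=3: acc = 69+6 = 75
p=3,k=4: acc = 75+7 = 82
p=3,k=5: acc = 82+8 = 90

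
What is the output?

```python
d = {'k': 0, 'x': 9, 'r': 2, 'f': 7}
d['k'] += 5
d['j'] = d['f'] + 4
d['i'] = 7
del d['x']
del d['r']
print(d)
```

{'k': 5, 'f': 7, 'j': 11, 'i': 7}

d['k'] = 0+5 = 5 → {'k': 5, 'x': 9, 'r': 2, 'f': 7}
d['j'] = d['f']+4 = 11 → {'k': 5, 'x': 9, 'r': 2, 'f': 7, 'j': 11}
d['i'] = 7 → {'k': 5, 'x': 9, 'r': 2, 'f': 7, 'j': 11, 'i': 7}
del 'x' → {'k': 5, 'r': 2, 'f': 7, 'j': 11, 'i': 7}
del 'r' → {'k': 5, 'f': 7, 'j': 11, 'i': 7}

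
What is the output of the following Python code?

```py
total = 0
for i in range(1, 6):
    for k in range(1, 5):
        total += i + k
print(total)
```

i=1,k=1: total = 0+2 = 2
i=1,k=2: total = 2+3 = 5
i=1,k=3: total = 5+4 = 9
i=1,k=4: total = 9+5 = 14
i=2,k=1: total = 14+3 = 17
i=2,k=2: total = 17+4 = 21
i=2,k=3: total = 21+5 = 26
i=2,k=4: total = 26+6 = 32
i=3,k=1: total = 32+4 = 36
i=3,k=2: total = 36+5 = 41
i=3,k=3: total = 41+6 = 47
i=3,k=4: total = 47+7 = 54
i=4,k=1: total = 54+5 = 59
i=4,k=2: total = 59+6 = 65
i=4,k=3: total = 65+7 = 72
i=4,k=4: total = 72+8 = 80
i=5,k=1: total = 80+6 = 86
i=5,k=2: total = 86+7 = 93
i=5,k=3: total = 93+8 = 101
i=5,k=4: total = 101+9 = 110

110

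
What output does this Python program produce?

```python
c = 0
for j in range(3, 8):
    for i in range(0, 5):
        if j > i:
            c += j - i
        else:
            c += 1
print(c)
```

79

j=3,i=0: 3>0, c = 0+3 = 3
j=3,i=1: 3>1, c = 3+2 = 5
j=3,i=2: 3>2, c = 5+1 = 6
j=3,i=3: not 3>3, c = 6+1 = 7
j=3,i=4: not 3>4, c = 7+1 = 8
j=4,i=0: 4>0, c = 8+4 = 12
j=4,i=1: 4>1, c = 12+3 = 15
j=4,i=2: 4>2, c = 15+2 = 17
j=4,i=3: 4>3, c = 17+1 = 18
j=4,i=4: not 4>4, c = 18+1 = 19
j=5,i=0: 5>0, c = 19+5 = 24
j=5,i=1: 5>1, c = 24+4 = 28
j=5,i=2: 5>2, c = 28+3 = 31
j=5,i=3: 5>3, c = 31+2 = 33
j=5,i=4: 5>4, c = 33+1 = 34
j=6,i=0: 6>0, c = 34+6 = 40
j=6,i=1: 6>1, c = 40+5 = 45
j=6,i=2: 6>2, c = 45+4 = 49
j=6,i=3: 6>3, c = 49+3 = 52
j=6,i=4: 6>4, c = 52+2 = 54
j=7,i=0: 7>0, c = 54+7 = 61
j=7,i=1: 7>1, c = 61+6 = 67
j=7,i=2: 7>2, c = 67+5 = 72
j=7,i=3: 7>3, c = 72+4 = 76
j=7,i=4: 7>4, c = 76+3 = 79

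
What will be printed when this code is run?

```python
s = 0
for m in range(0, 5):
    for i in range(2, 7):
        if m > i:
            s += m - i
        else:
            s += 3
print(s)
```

m=0,i=2: not 0>2, s = 0+3 = 3
m=0,i=3: not 0>3, s = 3+3 = 6
m=0,i=4: not 0>4, s = 6+3 = 9
m=0,i=5: not 0>5, s = 9+3 = 12
m=0,i=6: not 0>6, s = 12+3 = 15
m=1,i=2: not 1>2, s = 15+3 = 18
m=1,i=3: not 1>3, s = 18+3 = 21
m=1,i=4: not 1>4, s = 21+3 = 24
m=1,i=5: not 1>5, s = 24+3 = 27
m=1,i=6: not 1>6, s = 27+3 = 30
m=2,i=2: not 2>2, s = 30+3 = 33
m=2,i=3: not 2>3, s = 33+3 = 36
m=2,i=4: not 2>4, s = 36+3 = 39
m=2,i=5: not 2>5, s = 39+3 = 42
m=2,i=6: not 2>6, s = 42+3 = 45
m=3,i=2: 3>2, s = 45+1 = 46
m=3,i=3: not 3>3, s = 46+3 = 49
m=3,i=4: not 3>4, s = 49+3 = 52
m=3,i=5: not 3>5, s = 52+3 = 55
m=3,i=6: not 3>6, s = 55+3 = 58
m=4,i=2: 4>2, s = 58+2 = 60
m=4,i=3: 4>3, s = 60+1 = 61
m=4,i=4: not 4>4, s = 61+3 = 64
m=4,i=5: not 4>5, s = 64+3 = 67
m=4,i=6: not 4>6, s = 67+3 = 70

70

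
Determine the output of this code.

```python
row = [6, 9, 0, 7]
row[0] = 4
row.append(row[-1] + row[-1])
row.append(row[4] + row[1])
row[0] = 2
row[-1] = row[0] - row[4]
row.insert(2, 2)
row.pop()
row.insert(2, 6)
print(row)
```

row[0] = 4 → [4, 9, 0, 7]
append row[-1]+row[-1] = 7+7 = 14 → [4, 9, 0, 7, 14]
append row[4]+row[1] = 14+9 = 23 → [4, 9, 0, 7, 14, 23]
row[0] = 2 → [2, 9, 0, 7, 14, 23]
row[-1] = row[0]-row[4] = 2-14 = -12 → [2, 9, 0, 7, 14, -12]
insert 2 at 2 → [2, 9, 2, 0, 7, 14, -12]
pop() removes -12 → [2, 9, 2, 0, 7, 14]
insert 6 at 2 → [2, 9, 6, 2, 0, 7, 14]

[2, 9, 6, 2, 0, 7, 14]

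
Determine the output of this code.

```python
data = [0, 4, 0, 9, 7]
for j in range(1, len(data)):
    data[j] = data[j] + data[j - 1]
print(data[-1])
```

j=1: data[1] = 4+0 = 4 → [0, 4, 0, 9, 7]
j=2: data[2] = 0+4 = 4 → [0, 4, 4, 9, 7]
j=3: data[3] = 9+4 = 13 → [0, 4, 4, 13, 7]
j=4: data[4] = 7+13 = 20 → [0, 4, 4, 13, 20]

20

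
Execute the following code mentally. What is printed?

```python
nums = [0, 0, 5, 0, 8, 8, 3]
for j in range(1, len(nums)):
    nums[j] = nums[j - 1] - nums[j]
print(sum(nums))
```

j=1: nums[1] = 0-0 = 0 → [0, 0, 5, 0, 8, 8, 3]
j=2: nums[2] = 0-5 = -5 → [0, 0, -5, 0, 8, 8, 3]
j=3: nums[3] = (-5)-0 = -5 → [0, 0, -5, -5, 8, 8, 3]
j=4: nums[4] = (-5)-8 = -13 → [0, 0, -5, -5, -13, 8, 3]
j=5: nums[5] = (-13)-8 = -21 → [0, 0, -5, -5, -13, -21, 3]
j=6: nums[6] = (-21)-3 = -24 → [0, 0, -5, -5, -13, -21, -24]
sum = -68

-68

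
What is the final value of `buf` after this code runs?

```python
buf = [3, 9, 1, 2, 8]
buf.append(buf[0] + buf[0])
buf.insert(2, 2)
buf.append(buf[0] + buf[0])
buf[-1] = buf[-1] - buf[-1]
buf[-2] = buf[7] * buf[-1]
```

[3, 9, 2, 1, 2, 8, 0, 0]

append buf[0]+buf[0] = 3+3 = 6 → [3, 9, 1, 2, 8, 6]
insert 2 at 2 → [3, 9, 2, 1, 2, 8, 6]
append buf[0]+buf[0] = 3+3 = 6 → [3, 9, 2, 1, 2, 8, 6, 6]
buf[-1] = buf[-1]-buf[-1] = 6-6 = 0 → [3, 9, 2, 1, 2, 8, 6, 0]
buf[-2] = buf[7]*buf[-1] = 0*0 = 0 → [3, 9, 2, 1, 2, 8, 0, 0]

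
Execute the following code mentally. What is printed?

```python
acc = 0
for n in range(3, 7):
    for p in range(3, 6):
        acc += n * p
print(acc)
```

216

n=3,p=3: acc = 0+9 = 9
n=3,p=4: acc = 9+12 = 21
n=3,p=5: acc = 21+15 = 36
n=4,p=3: acc = 36+12 = 48
n=4,p=4: acc = 48+16 = 64
n=4,p=5: acc = 64+20 = 84
n=5,p=3: acc = 84+15 = 99
n=5,p=4: acc = 99+20 = 119
n=5,p=5: acc = 119+25 = 144
n=6,p=3: acc = 144+18 = 162
n=6,p=4: acc = 162+24 = 186
n=6,p=5: acc = 186+30 = 216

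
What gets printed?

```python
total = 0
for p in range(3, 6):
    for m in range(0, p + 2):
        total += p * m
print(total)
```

195

p=3,m=0: total = 0+0 = 0
p=3,m=1: total = 0+3 = 3
p=3,m=2: total = 3+6 = 9
p=3,m=3: total = 9+9 = 18
p=3,m=4: total = 18+12 = 30
p=4,m=0: total = 30+0 = 30
p=4,m=1: total = 30+4 = 34
p=4,m=2: total = 34+8 = 42
p=4,m=3: total = 42+12 = 54
p=4,m=4: total = 54+16 = 70
p=4,m=5: total = 70+20 = 90
p=5,m=0: total = 90+0 = 90
p=5,m=1: total = 90+5 = 95
p=5,m=2: total = 95+10 = 105
p=5,m=3: total = 105+15 = 120
p=5,m=4: total = 120+20 = 140
p=5,m=5: total = 140+25 = 165
p=5,m=6: total = 165+30 = 195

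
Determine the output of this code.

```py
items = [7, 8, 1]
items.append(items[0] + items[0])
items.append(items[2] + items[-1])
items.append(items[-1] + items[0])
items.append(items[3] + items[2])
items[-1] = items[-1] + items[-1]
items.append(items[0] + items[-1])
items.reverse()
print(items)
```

append items[0]+items[0] = 7+7 = 14 → [7, 8, 1, 14]
append items[2]+items[-1] = 1+14 = 15 → [7, 8, 1, 14, 15]
append items[-1]+items[0] = 15+7 = 22 → [7, 8, 1, 14, 15, 22]
append items[3]+items[2] = 14+1 = 15 → [7, 8, 1, 14, 15, 22, 15]
items[-1] = items[-1]+items[-1] = 15+15 = 30 → [7, 8, 1, 14, 15, 22, 30]
append items[0]+items[-1] = 7+30 = 37 → [7, 8, 1, 14, 15, 22, 30, 37]
reverse → [37, 30, 22, 15, 14, 1, 8, 7]

[37, 30, 22, 15, 14, 1, 8, 7]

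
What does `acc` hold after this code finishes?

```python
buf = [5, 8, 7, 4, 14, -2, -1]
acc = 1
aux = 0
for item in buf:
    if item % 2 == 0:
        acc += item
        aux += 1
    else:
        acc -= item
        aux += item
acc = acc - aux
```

-1

item=5: not even, acc = 1-5 = -4; aux=5
item=8: even, acc = (-4)+8 = 4; aux=6
item=7: not even, acc = 4-7 = -3; aux=13
item=4: even, acc = (-3)+4 = 1; aux=14
item=14: even, acc = 1+14 = 15; aux=15
item=-2: even, acc = 15+(-2) = 13; aux=16
item=-1: not even, acc = 13-(-1) = 14; aux=15
acc-aux = 14-15 = -1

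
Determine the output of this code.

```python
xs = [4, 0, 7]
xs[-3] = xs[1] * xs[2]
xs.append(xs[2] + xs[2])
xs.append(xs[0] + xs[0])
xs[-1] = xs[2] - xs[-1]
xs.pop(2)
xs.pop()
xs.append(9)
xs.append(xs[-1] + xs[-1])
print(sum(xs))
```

41

xs[-3] = xs[1]*xs[2] = 0*7 = 0 → [0, 0, 7]
append xs[2]+xs[2] = 7+7 = 14 → [0, 0, 7, 14]
append xs[0]+xs[0] = 0+0 = 0 → [0, 0, 7, 14, 0]
xs[-1] = xs[2]-xs[-1] = 7-0 = 7 → [0, 0, 7, 14, 7]
pop(2) removes 7 → [0, 0, 14, 7]
pop() removes 7 → [0, 0, 14]
append 9 → [0, 0, 14, 9]
append xs[-1]+xs[-1] = 9+9 = 18 → [0, 0, 14, 9, 18]
sum = 41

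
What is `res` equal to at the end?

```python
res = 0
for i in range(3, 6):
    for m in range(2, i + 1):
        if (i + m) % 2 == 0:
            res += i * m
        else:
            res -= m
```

62

i=3,m=2: odd sum, res = 0-2 = -2
i=3,m=3: even sum, res = (-2)+9 = 7
i=4,m=2: even sum, res = 7+8 = 15
i=4,m=3: odd sum, res = 15-3 = 12
i=4,m=4: even sum, res = 12+16 = 28
i=5,m=2: odd sum, res = 28-2 = 26
i=5,m=3: even sum, res = 26+15 = 41
i=5,m=4: odd sum, res = 41-4 = 37
i=5,m=5: even sum, res = 37+25 = 62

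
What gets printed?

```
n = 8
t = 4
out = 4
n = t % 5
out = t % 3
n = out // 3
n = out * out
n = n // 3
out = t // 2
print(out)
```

2

n = 4%5 = 4
out = 4%3 = 1
n = 1//3 = 0
n = 1*1 = 1
n = 1//3 = 0
out = 4//2 = 2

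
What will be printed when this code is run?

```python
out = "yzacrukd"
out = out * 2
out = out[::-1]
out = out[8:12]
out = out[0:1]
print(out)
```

repeat ×2 → 'yzacrukdyzacrukd'
reverse → 'dkurcazydkurcazy'
slice [8:12] → 'dkur'
slice [0:1] → 'd'

d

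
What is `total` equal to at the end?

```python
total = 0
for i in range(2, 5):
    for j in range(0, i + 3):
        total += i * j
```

i=2,j=0: total = 0+0 = 0
i=2,j=1: total = 0+2 = 2
i=2,j=2: total = 2+4 = 6
i=2,j=3: total = 6+6 = 12
i=2,j=4: total = 12+8 = 20
i=3,j=0: total = 20+0 = 20
i=3,j=1: total = 20+3 = 23
i=3,j=2: total = 23+6 = 29
i=3,j=3: total = 29+9 = 38
i=3,j=4: total = 38+12 = 50
i=3,j=5: total = 50+15 = 65
i=4,j=0: total = 65+0 = 65
i=4,j=1: total = 65+4 = 69
i=4,j=2: total = 69+8 = 77
i=4,j=3: total = 77+12 = 89
i=4,j=4: total = 89+16 = 105
i=4,j=5: total = 105+20 = 125
i=4,j=6: total = 125+24 = 149

149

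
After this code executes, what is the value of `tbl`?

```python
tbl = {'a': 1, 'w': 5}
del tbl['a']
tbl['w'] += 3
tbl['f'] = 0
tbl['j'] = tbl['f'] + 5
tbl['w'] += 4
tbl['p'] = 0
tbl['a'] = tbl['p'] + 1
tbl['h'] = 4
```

{'w': 12, 'f': 0, 'j': 5, 'p': 0, 'a': 1, 'h': 4}

del 'a' → {'w': 5}
tbl['w'] = 5+3 = 8 → {'w': 8}
tbl['f'] = 0 → {'w': 8, 'f': 0}
tbl['j'] = tbl['f']+5 = 5 → {'w': 8, 'f': 0, 'j': 5}
tbl['w'] = 8+4 = 12 → {'w': 12, 'f': 0, 'j': 5}
tbl['p'] = 0 → {'w': 12, 'f': 0, 'j': 5, 'p': 0}
tbl['a'] = tbl['p']+1 = 1 → {'w': 12, 'f': 0, 'j': 5, 'p': 0, 'a': 1}
tbl['h'] = 4 → {'w': 12, 'f': 0, 'j': 5, 'p': 0, 'a': 1, 'h': 4}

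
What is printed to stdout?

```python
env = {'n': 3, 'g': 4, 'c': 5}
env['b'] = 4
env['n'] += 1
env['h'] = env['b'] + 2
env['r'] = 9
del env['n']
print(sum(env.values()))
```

28

env['b'] = 4 → {'n': 3, 'g': 4, 'c': 5, 'b': 4}
env['n'] = 3+1 = 4 → {'n': 4, 'g': 4, 'c': 5, 'b': 4}
env['h'] = env['b']+2 = 6 → {'n': 4, 'g': 4, 'c': 5, 'b': 4, 'h': 6}
env['r'] = 9 → {'n': 4, 'g': 4, 'c': 5, 'b': 4, 'h': 6, 'r': 9}
del 'n' → {'g': 4, 'c': 5, 'b': 4, 'h': 6, 'r': 9}
sum of values = 28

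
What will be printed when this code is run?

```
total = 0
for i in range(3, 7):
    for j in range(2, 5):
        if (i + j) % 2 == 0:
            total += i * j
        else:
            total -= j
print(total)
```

66

i=3,j=2: odd sum, total = 0-2 = -2
i=3,j=3: even sum, total = (-2)+9 = 7
i=3,j=4: odd sum, total = 7-4 = 3
i=4,j=2: even sum, total = 3+8 = 11
i=4,j=3: odd sum, total = 11-3 = 8
i=4,j=4: even sum, total = 8+16 = 24
i=5,j=2: odd sum, total = 24-2 = 22
i=5,j=3: even sum, total = 22+15 = 37
i=5,j=4: odd sum, total = 37-4 = 33
i=6,j=2: even sum, total = 33+12 = 45
i=6,j=3: odd sum, total = 45-3 = 42
i=6,j=4: even sum, total = 42+24 = 66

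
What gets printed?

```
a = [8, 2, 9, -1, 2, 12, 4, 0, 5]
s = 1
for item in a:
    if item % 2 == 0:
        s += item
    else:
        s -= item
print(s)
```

item=8: even, s = 1+8 = 9
item=2: even, s = 9+2 = 11
item=9: not even, s = 11-9 = 2
item=-1: not even, s = 2-(-1) = 3
item=2: even, s = 3+2 = 5
item=12: even, s = 5+12 = 17
item=4: even, s = 17+4 = 21
item=0: even, s = 21+0 = 21
item=5: not even, s = 21-5 = 16

16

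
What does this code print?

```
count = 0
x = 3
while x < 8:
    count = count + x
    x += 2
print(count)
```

15

x=3: count = 0+3 = 3
x=5: count = 3+5 = 8
x=7: count = 8+7 = 15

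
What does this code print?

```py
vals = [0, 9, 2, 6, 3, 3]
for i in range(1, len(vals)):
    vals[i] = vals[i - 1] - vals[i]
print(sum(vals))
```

-80

i=1: vals[1] = 0-9 = -9 → [0, -9, 2, 6, 3, 3]
i=2: vals[2] = (-9)-2 = -11 → [0, -9, -11, 6, 3, 3]
i=3: vals[3] = (-11)-6 = -17 → [0, -9, -11, -17, 3, 3]
i=4: vals[4] = (-17)-3 = -20 → [0, -9, -11, -17, -20, 3]
i=5: vals[5] = (-20)-3 = -23 → [0, -9, -11, -17, -20, -23]
sum = -80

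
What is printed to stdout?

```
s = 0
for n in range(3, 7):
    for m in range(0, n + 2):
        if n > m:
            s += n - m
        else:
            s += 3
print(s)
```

76

n=3,m=0: 3>0, s = 0+3 = 3
n=3,m=1: 3>1, s = 3+2 = 5
n=3,m=2: 3>2, s = 5+1 = 6
n=3,m=3: not 3>3, s = 6+3 = 9
n=3,m=4: not 3>4, s = 9+3 = 12
n=4,m=0: 4>0, s = 12+4 = 16
n=4,m=1: 4>1, s = 16+3 = 19
n=4,m=2: 4>2, s = 19+2 = 21
n=4,m=3: 4>3, s = 21+1 = 22
n=4,m=4: not 4>4, s = 22+3 = 25
n=4,m=5: not 4>5, s = 25+3 = 28
n=5,m=0: 5>0, s = 28+5 = 33
n=5,m=1: 5>1, s = 33+4 = 37
n=5,m=2: 5>2, s = 37+3 = 40
n=5,m=3: 5>3, s = 40+2 = 42
n=5,m=4: 5>4, s = 42+1 = 43
n=5,m=5: not 5>5, s = 43+3 = 46
n=5,m=6: not 5>6, s = 46+3 = 49
n=6,m=0: 6>0, s = 49+6 = 55
n=6,m=1: 6>1, s = 55+5 = 60
n=6,m=2: 6>2, s = 60+4 = 64
n=6,m=3: 6>3, s = 64+3 = 67
n=6,m=4: 6>4, s = 67+2 = 69
n=6,m=5: 6>5, s = 69+1 = 70
n=6,m=6: not 6>6, s = 70+3 = 73
n=6,m=7: not 6>7, s = 73+3 = 76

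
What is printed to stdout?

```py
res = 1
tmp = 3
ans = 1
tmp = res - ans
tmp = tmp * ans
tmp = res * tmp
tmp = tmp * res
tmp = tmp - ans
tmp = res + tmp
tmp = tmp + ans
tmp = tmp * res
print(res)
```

1

tmp = 1-1 = 0
tmp = 0*1 = 0
tmp = 1*0 = 0
tmp = 0*1 = 0
tmp = 0-1 = -1
tmp = 1+(-1) = 0
tmp = 0+1 = 1
tmp = 1*1 = 1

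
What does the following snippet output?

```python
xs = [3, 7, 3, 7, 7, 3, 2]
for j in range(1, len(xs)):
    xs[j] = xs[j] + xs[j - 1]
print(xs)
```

[3, 10, 13, 20, 27, 30, 32]

j=1: xs[1] = 7+3 = 10 → [3, 10, 3, 7, 7, 3, 2]
j=2: xs[2] = 3+10 = 13 → [3, 10, 13, 7, 7, 3, 2]
j=3: xs[3] = 7+13 = 20 → [3, 10, 13, 20, 7, 3, 2]
j=4: xs[4] = 7+20 = 27 → [3, 10, 13, 20, 27, 3, 2]
j=5: xs[5] = 3+27 = 30 → [3, 10, 13, 20, 27, 30, 2]
j=6: xs[6] = 2+30 = 32 → [3, 10, 13, 20, 27, 30, 32]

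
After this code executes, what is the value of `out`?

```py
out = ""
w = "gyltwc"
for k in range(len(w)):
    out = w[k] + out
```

'cwtlyg'

k=0: prepend 'g' → 'g'
k=1: prepend 'y' → 'yg'
k=2: prepend 'l' → 'lyg'
k=3: prepend 't' → 'tlyg'
k=4: prepend 'w' → 'wtlyg'
k=5: prepend 'c' → 'cwtlyg'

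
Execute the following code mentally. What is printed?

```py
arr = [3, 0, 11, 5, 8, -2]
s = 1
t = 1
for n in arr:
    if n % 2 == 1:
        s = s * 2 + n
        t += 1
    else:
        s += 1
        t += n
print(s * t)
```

530

n=3: odd, s = 1*2+3 = 5; t=2
n=0: not odd, s = 5+1 = 6; t=2
n=11: odd, s = 6*2+11 = 23; t=3
n=5: odd, s = 23*2+5 = 51; t=4
n=8: not odd, s = 51+1 = 52; t=12
n=-2: not odd, s = 52+1 = 53; t=10
s*t = 53*10 = 530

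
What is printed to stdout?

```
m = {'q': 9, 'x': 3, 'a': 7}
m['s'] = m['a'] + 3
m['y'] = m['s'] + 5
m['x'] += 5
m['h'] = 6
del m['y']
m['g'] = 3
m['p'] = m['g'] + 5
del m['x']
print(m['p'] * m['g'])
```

m['s'] = m['a']+3 = 10 → {'q': 9, 'x': 3, 'a': 7, 's': 10}
m['y'] = m['s']+5 = 15 → {'q': 9, 'x': 3, 'a': 7, 's': 10, 'y': 15}
m['x'] = 3+5 = 8 → {'q': 9, 'x': 8, 'a': 7, 's': 10, 'y': 15}
m['h'] = 6 → {'q': 9, 'x': 8, 'a': 7, 's': 10, 'y': 15, 'h': 6}
del 'y' → {'q': 9, 'x': 8, 'a': 7, 's': 10, 'h': 6}
m['g'] = 3 → {'q': 9, 'x': 8, 'a': 7, 's': 10, 'h': 6, 'g': 3}
m['p'] = m['g']+5 = 8 → {'q': 9, 'x': 8, 'a': 7, 's': 10, 'h': 6, 'g': 3, 'p': 8}
del 'x' → {'q': 9, 'a': 7, 's': 10, 'h': 6, 'g': 3, 'p': 8}
m['p']*m['g'] = 8*3 = 24

24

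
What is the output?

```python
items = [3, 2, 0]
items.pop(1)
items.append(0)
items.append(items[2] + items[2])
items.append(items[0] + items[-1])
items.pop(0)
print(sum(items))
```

3

pop(1) removes 2 → [3, 0]
append 0 → [3, 0, 0]
append items[2]+items[2] = 0+0 = 0 → [3, 0, 0, 0]
append items[0]+items[-1] = 3+0 = 3 → [3, 0, 0, 0, 3]
pop(0) removes 3 → [0, 0, 0, 3]
sum = 3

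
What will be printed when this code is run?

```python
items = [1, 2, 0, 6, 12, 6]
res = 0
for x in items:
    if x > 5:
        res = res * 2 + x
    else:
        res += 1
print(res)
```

x=1: not >5, res = 0+1 = 1
x=2: not >5, res = 1+1 = 2
x=0: not >5, res = 2+1 = 3
x=6: >5, res = 3*2+6 = 12
x=12: >5, res = 12*2+12 = 36
x=6: >5, res = 36*2+6 = 78

78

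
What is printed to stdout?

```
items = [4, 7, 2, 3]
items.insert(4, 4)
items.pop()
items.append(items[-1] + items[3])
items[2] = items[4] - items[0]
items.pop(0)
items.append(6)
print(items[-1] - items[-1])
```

0

insert 4 at 4 → [4, 7, 2, 3, 4]
pop() removes 4 → [4, 7, 2, 3]
append items[-1]+items[3] = 3+3 = 6 → [4, 7, 2, 3, 6]
items[2] = items[4]-items[0] = 6-4 = 2 → [4, 7, 2, 3, 6]
pop(0) removes 4 → [7, 2, 3, 6]
append 6 → [7, 2, 3, 6, 6]
items[-1]-items[-1] = 6-6 = 0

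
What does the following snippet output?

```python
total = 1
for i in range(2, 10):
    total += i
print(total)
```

i=2: total = 1+2 = 3
i=3: total = 3+3 = 6
i=4: total = 6+4 = 10
i=5: total = 10+5 = 15
i=6: total = 15+6 = 21
i=7: total = 21+7 = 28
i=8: total = 28+8 = 36
i=9: total = 36+9 = 45

45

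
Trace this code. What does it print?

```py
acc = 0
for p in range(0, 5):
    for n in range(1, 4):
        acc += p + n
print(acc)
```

60

p=0,n=1: acc = 0+1 = 1
p=0,n=2: acc = 1+2 = 3
p=0,n=3: acc = 3+3 = 6
p=1,n=1: acc = 6+2 = 8
p=1,n=2: acc = 8+3 = 11
p=1,n=3: acc = 11+4 = 15
p=2,n=1: acc = 15+3 = 18
p=2,n=2: acc = 18+4 = 22
p=2,n=3: acc = 22+5 = 27
p=3,n=1: acc = 27+4 = 31
p=3,n=2: acc = 31+5 = 36
p=3,n=3: acc = 36+6 = 42
p=4,n=1: acc = 42+5 = 47
p=4,n=2: acc = 47+6 = 53
p=4,n=3: acc = 53+7 = 60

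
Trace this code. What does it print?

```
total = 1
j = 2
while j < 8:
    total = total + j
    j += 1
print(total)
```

j=2: total = 1+2 = 3
j=3: total = 3+3 = 6
j=4: total = 6+4 = 10
j=5: total = 10+5 = 15
j=6: total = 15+6 = 21
j=7: total = 21+7 = 28

28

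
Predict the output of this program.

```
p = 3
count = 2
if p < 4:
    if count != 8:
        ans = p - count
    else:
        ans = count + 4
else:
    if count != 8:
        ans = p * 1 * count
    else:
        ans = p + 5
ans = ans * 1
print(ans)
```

1

p=3, count=2
p < 4 is True; count != 8 is True
→ ans = p - count = 1
ans = 1*1 = 1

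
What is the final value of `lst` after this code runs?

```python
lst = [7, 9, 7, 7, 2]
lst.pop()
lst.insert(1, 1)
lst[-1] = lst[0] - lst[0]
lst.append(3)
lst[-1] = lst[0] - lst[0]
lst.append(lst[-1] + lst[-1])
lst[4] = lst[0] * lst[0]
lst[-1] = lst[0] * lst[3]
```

pop() removes 2 → [7, 9, 7, 7]
insert 1 at 1 → [7, 1, 9, 7, 7]
lst[-1] = lst[0]-lst[0] = 7-7 = 0 → [7, 1, 9, 7, 0]
append 3 → [7, 1, 9, 7, 0, 3]
lst[-1] = lst[0]-lst[0] = 7-7 = 0 → [7, 1, 9, 7, 0, 0]
append lst[-1]+lst[-1] = 0+0 = 0 → [7, 1, 9, 7, 0, 0, 0]
lst[4] = lst[0]*lst[0] = 7*7 = 49 → [7, 1, 9, 7, 49, 0, 0]
lst[-1] = lst[0]*lst[3] = 7*7 = 49 → [7, 1, 9, 7, 49, 0, 49]

[7, 1, 9, 7, 49, 0, 49]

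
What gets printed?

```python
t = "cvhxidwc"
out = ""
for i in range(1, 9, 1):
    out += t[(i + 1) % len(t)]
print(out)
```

i=1: add t[2]='h' → 'h'
i=2: add t[3]='x' → 'hx'
i=3: add t[4]='i' → 'hxi'
i=4: add t[5]='d' → 'hxid'
i=5: add t[6]='w' → 'hxidw'
i=6: add t[7]='c' → 'hxidwc'
i=7: add t[0]='c' → 'hxidwcc'
i=8: add t[1]='v' → 'hxidwccv'

hxidwccv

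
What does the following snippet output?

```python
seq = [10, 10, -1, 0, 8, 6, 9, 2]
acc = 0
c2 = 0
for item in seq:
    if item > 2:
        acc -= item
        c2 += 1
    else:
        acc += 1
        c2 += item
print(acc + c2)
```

item=10: >2, acc = 0-10 = -10; c2=1
item=10: >2, acc = (-10)-10 = -20; c2=2
item=-1: not >2, acc = (-20)+1 = -19; c2=1
item=0: not >2, acc = (-19)+1 = -18; c2=1
item=8: >2, acc = (-18)-8 = -26; c2=2
item=6: >2, acc = (-26)-6 = -32; c2=3
item=9: >2, acc = (-32)-9 = -41; c2=4
item=2: not >2, acc = (-41)+1 = -40; c2=6
acc+c2 = (-40)+6 = -34

-34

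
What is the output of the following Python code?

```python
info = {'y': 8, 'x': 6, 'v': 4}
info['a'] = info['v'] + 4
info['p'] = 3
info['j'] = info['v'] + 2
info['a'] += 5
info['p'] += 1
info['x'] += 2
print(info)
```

info['a'] = info['v']+4 = 8 → {'y': 8, 'x': 6, 'v': 4, 'a': 8}
info['p'] = 3 → {'y': 8, 'x': 6, 'v': 4, 'a': 8, 'p': 3}
info['j'] = info['v']+2 = 6 → {'y': 8, 'x': 6, 'v': 4, 'a': 8, 'p': 3, 'j': 6}
info['a'] = 8+5 = 13 → {'y': 8, 'x': 6, 'v': 4, 'a': 13, 'p': 3, 'j': 6}
info['p'] = 3+1 = 4 → {'y': 8, 'x': 6, 'v': 4, 'a': 13, 'p': 4, 'j': 6}
info['x'] = 6+2 = 8 → {'y': 8, 'x': 8, 'v': 4, 'a': 13, 'p': 4, 'j': 6}

{'y': 8, 'x': 8, 'v': 4, 'a': 13, 'p': 4, 'j': 6}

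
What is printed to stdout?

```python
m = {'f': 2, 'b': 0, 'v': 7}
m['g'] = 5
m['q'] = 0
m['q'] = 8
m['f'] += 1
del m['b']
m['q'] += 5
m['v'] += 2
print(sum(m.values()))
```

m['g'] = 5 → {'f': 2, 'b': 0, 'v': 7, 'g': 5}
m['q'] = 0 → {'f': 2, 'b': 0, 'v': 7, 'g': 5, 'q': 0}
m['q'] = 8 → {'f': 2, 'b': 0, 'v': 7, 'g': 5, 'q': 8}
m['f'] = 2+1 = 3 → {'f': 3, 'b': 0, 'v': 7, 'g': 5, 'q': 8}
del 'b' → {'f': 3, 'v': 7, 'g': 5, 'q': 8}
m['q'] = 8+5 = 13 → {'f': 3, 'v': 7, 'g': 5, 'q': 13}
m['v'] = 7+2 = 9 → {'f': 3, 'v': 9, 'g': 5, 'q': 13}
sum of values = 30

30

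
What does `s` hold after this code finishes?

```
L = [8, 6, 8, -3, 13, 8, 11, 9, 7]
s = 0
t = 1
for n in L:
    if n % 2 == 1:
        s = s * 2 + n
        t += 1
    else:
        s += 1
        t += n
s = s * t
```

8244

n=8: not odd, s = 0+1 = 1; t=9
n=6: not odd, s = 1+1 = 2; t=15
n=8: not odd, s = 2+1 = 3; t=23
n=-3: odd, s = 3*2+(-3) = 3; t=24
n=13: odd, s = 3*2+13 = 19; t=25
n=8: not odd, s = 19+1 = 20; t=33
n=11: odd, s = 20*2+11 = 51; t=34
n=9: odd, s = 51*2+9 = 111; t=35
n=7: odd, s = 111*2+7 = 229; t=36
s*t = 229*36 = 8244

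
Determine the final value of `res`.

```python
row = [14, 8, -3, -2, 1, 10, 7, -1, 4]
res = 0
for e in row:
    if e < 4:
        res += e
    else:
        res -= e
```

-48

e=14: not <4, res = 0-14 = -14
e=8: not <4, res = (-14)-8 = -22
e=-3: <4, res = (-22)+(-3) = -25
e=-2: <4, res = (-25)+(-2) = -27
e=1: <4, res = (-27)+1 = -26
e=10: not <4, res = (-26)-10 = -36
e=7: not <4, res = (-36)-7 = -43
e=-1: <4, res = (-43)+(-1) = -44
e=4: not <4, res = (-44)-4 = -48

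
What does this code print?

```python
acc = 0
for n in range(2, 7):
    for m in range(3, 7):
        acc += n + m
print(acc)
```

170

n=2,m=3: acc = 0+5 = 5
n=2,m=4: acc = 5+6 = 11
n=2,m=5: acc = 11+7 = 18
n=2,m=6: acc = 18+8 = 26
n=3,m=3: acc = 26+6 = 32
n=3,m=4: acc = 32+7 = 39
n=3,m=5: acc = 39+8 = 47
n=3,m=6: acc = 47+9 = 56
n=4,m=3: acc = 56+7 = 63
n=4,m=4: acc = 63+8 = 71
n=4,m=5: acc = 71+9 = 80
n=4,m=6: acc = 80+10 = 90
n=5,m=3: acc = 90+8 = 98
n=5,m=4: acc = 98+9 = 107
n=5,m=5: acc = 107+10 = 117
n=5,m=6: acc = 117+11 = 128
n=6,m=3: acc = 128+9 = 137
n=6,m=4: acc = 137+10 = 147
n=6,m=5: acc = 147+11 = 158
n=6,m=6: acc = 158+12 = 170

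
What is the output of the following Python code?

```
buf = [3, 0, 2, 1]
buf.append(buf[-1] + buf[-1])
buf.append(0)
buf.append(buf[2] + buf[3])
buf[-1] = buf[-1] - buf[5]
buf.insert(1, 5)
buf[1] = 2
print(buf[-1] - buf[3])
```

1

append buf[-1]+buf[-1] = 1+1 = 2 → [3, 0, 2, 1, 2]
append 0 → [3, 0, 2, 1, 2, 0]
append buf[2]+buf[3] = 2+1 = 3 → [3, 0, 2, 1, 2, 0, 3]
buf[-1] = buf[-1]-buf[5] = 3-0 = 3 → [3, 0, 2, 1, 2, 0, 3]
insert 5 at 1 → [3, 5, 0, 2, 1, 2, 0, 3]
buf[1] = 2 → [3, 2, 0, 2, 1, 2, 0, 3]
buf[-1]-buf[3] = 3-2 = 1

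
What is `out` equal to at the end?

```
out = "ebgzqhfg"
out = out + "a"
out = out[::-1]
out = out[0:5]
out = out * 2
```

'agfhqagfhq'

+ 'a' → 'ebgzqhfga'
reverse → 'agfhqzgbe'
slice [0:5] → 'agfhq'
repeat ×2 → 'agfhqagfhq'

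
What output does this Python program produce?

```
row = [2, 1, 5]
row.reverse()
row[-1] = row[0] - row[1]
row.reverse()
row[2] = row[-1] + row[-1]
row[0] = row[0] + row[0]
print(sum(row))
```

reverse → [5, 1, 2]
row[-1] = row[0]-row[1] = 5-1 = 4 → [5, 1, 4]
reverse → [4, 1, 5]
row[2] = row[-1]+row[-1] = 5+5 = 10 → [4, 1, 10]
row[0] = row[0]+row[0] = 4+4 = 8 → [8, 1, 10]
sum = 19

19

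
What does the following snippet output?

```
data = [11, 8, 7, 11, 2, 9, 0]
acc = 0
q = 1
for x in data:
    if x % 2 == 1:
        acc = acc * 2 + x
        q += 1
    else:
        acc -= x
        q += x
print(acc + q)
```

94

x=11: odd, acc = 0*2+11 = 11; q=2
x=8: not odd, acc = 11-8 = 3; q=10
x=7: odd, acc = 3*2+7 = 13; q=11
x=11: odd, acc = 13*2+11 = 37; q=12
x=2: not odd, acc = 37-2 = 35; q=14
x=9: odd, acc = 35*2+9 = 79; q=15
x=0: not odd, acc = 79-0 = 79; q=15
acc+q = 79+15 = 94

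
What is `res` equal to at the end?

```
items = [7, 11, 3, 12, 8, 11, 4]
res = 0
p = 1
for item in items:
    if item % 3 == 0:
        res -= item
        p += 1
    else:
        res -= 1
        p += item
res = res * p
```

item=7: not %3==0, res = 0-1 = -1; p=8
item=11: not %3==0, res = (-1)-1 = -2; p=19
item=3: %3==0, res = (-2)-3 = -5; p=20
item=12: %3==0, res = (-5)-12 = -17; p=21
item=8: not %3==0, res = (-17)-1 = -18; p=29
item=11: not %3==0, res = (-18)-1 = -19; p=40
item=4: not %3==0, res = (-19)-1 = -20; p=44
res*p = (-20)*44 = -880

-880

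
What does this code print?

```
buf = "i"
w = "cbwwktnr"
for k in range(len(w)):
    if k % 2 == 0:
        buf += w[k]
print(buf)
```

k=0: add 'c' → 'ic'
k=1: skip
k=2: add 'w' → 'icw'
k=3: skip
k=4: add 'k' → 'icwk'
k=5: skip
k=6: add 'n' → 'icwkn'
k=7: skip

icwkn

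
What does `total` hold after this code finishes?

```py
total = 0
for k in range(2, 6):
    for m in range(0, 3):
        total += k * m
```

k=2,m=0: total = 0+0 = 0
k=2,m=1: total = 0+2 = 2
k=2,m=2: total = 2+4 = 6
k=3,m=0: total = 6+0 = 6
k=3,m=1: total = 6+3 = 9
k=3,m=2: total = 9+6 = 15
k=4,m=0: total = 15+0 = 15
k=4,m=1: total = 15+4 = 19
k=4,m=2: total = 19+8 = 27
k=5,m=0: total = 27+0 = 27
k=5,m=1: total = 27+5 = 32
k=5,m=2: total = 32+10 = 42

42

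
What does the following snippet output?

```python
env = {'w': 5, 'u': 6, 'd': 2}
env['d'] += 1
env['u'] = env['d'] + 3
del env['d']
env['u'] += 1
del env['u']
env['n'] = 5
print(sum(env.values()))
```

env['d'] = 2+1 = 3 → {'w': 5, 'u': 6, 'd': 3}
env['u'] = env['d']+3 = 6 → {'w': 5, 'u': 6, 'd': 3}
del 'd' → {'w': 5, 'u': 6}
env['u'] = 6+1 = 7 → {'w': 5, 'u': 7}
del 'u' → {'w': 5}
env['n'] = 5 → {'w': 5, 'n': 5}
sum of values = 10

10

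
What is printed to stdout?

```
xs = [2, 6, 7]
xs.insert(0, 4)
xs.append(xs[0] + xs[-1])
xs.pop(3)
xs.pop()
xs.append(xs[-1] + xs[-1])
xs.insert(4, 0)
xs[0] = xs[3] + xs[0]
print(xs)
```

[16, 2, 6, 12, 0]

insert 4 at 0 → [4, 2, 6, 7]
append xs[0]+xs[-1] = 4+7 = 11 → [4, 2, 6, 7, 11]
pop(3) removes 7 → [4, 2, 6, 11]
pop() removes 11 → [4, 2, 6]
append xs[-1]+xs[-1] = 6+6 = 12 → [4, 2, 6, 12]
insert 0 at 4 → [4, 2, 6, 12, 0]
xs[0] = xs[3]+xs[0] = 12+4 = 16 → [16, 2, 6, 12, 0]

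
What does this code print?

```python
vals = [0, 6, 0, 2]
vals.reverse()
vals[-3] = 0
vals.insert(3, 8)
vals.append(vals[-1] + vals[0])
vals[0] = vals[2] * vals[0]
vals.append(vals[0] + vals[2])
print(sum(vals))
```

46

reverse → [2, 0, 6, 0]
vals[-3] = 0 → [2, 0, 6, 0]
insert 8 at 3 → [2, 0, 6, 8, 0]
append vals[-1]+vals[0] = 0+2 = 2 → [2, 0, 6, 8, 0, 2]
vals[0] = vals[2]*vals[0] = 6*2 = 12 → [12, 0, 6, 8, 0, 2]
append vals[0]+vals[2] = 12+6 = 18 → [12, 0, 6, 8, 0, 2, 18]
sum = 46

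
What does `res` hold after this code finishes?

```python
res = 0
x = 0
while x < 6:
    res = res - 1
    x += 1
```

x=0: res = 0-1 = -1
x=1: res = (-1)-1 = -2
x=2: res = (-2)-1 = -3
x=3: res = (-3)-1 = -4
x=4: res = (-4)-1 = -5
x=5: res = (-5)-1 = -6

-6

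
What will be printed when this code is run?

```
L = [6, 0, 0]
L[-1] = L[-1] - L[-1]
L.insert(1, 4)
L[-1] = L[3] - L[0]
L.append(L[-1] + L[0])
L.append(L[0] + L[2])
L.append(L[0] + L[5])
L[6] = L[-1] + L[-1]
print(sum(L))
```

34

L[-1] = L[-1]-L[-1] = 0-0 = 0 → [6, 0, 0]
insert 4 at 1 → [6, 4, 0, 0]
L[-1] = L[3]-L[0] = 0-6 = -6 → [6, 4, 0, -6]
append L[-1]+L[0] = (-6)+6 = 0 → [6, 4, 0, -6, 0]
append L[0]+L[2] = 6+0 = 6 → [6, 4, 0, -6, 0, 6]
append L[0]+L[5] = 6+6 = 12 → [6, 4, 0, -6, 0, 6, 12]
L[6] = L[-1]+L[-1] = 12+12 = 24 → [6, 4, 0, -6, 0, 6, 24]
sum = 34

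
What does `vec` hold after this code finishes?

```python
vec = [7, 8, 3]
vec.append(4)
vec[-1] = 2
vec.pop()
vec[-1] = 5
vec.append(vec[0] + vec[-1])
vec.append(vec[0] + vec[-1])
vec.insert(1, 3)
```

append 4 → [7, 8, 3, 4]
vec[-1] = 2 → [7, 8, 3, 2]
pop() removes 2 → [7, 8, 3]
vec[-1] = 5 → [7, 8, 5]
append vec[0]+vec[-1] = 7+5 = 12 → [7, 8, 5, 12]
append vec[0]+vec[-1] = 7+12 = 19 → [7, 8, 5, 12, 19]
insert 3 at 1 → [7, 3, 8, 5, 12, 19]

[7, 3, 8, 5, 12, 19]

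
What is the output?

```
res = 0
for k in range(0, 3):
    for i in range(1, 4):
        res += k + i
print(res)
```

27

k=0,i=1: res = 0+1 = 1
k=0,i=2: res = 1+2 = 3
k=0,i=3: res = 3+3 = 6
k=1,i=1: res = 6+2 = 8
k=1,i=2: res = 8+3 = 11
k=1,i=3: res = 11+4 = 15
k=2,i=1: res = 15+3 = 18
k=2,i=2: res = 18+4 = 22
k=2,i=3: res = 22+5 = 27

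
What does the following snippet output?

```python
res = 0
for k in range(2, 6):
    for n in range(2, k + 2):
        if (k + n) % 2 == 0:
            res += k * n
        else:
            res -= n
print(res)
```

k=2,n=2: even sum, res = 0+4 = 4
k=2,n=3: odd sum, res = 4-3 = 1
k=3,n=2: odd sum, res = 1-2 = -1
k=3,n=3: even sum, res = (-1)+9 = 8
k=3,n=4: odd sum, res = 8-4 = 4
k=4,n=2: even sum, res = 4+8 = 12
k=4,n=3: odd sum, res = 12-3 = 9
k=4,n=4: even sum, res = 9+16 = 25
k=4,n=5: odd sum, res = 25-5 = 20
k=5,n=2: odd sum, res = 20-2 = 18
k=5,n=3: even sum, res = 18+15 = 33
k=5,n=4: odd sum, res = 33-4 = 29
k=5,n=5: even sum, res = 29+25 = 54
k=5,n=6: odd sum, res = 54-6 = 48

48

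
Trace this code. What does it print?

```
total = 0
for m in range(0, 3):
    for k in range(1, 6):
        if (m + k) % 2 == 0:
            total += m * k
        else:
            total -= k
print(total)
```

m=0,k=1: odd sum, total = 0-1 = -1
m=0,k=2: even sum, total = (-1)+0 = -1
m=0,k=3: odd sum, total = (-1)-3 = -4
m=0,k=4: even sum, total = (-4)+0 = -4
m=0,k=5: odd sum, total = (-4)-5 = -9
m=1,k=1: even sum, total = (-9)+1 = -8
m=1,k=2: odd sum, total = (-8)-2 = -10
m=1,k=3: even sum, total = (-10)+3 = -7
m=1,k=4: odd sum, total = (-7)-4 = -11
m=1,k=5: even sum, total = (-11)+5 = -6
m=2,k=1: odd sum, total = (-6)-1 = -7
m=2,k=2: even sum, total = (-7)+4 = -3
m=2,k=3: odd sum, total = (-3)-3 = -6
m=2,k=4: even sum, total = (-6)+8 = 2
m=2,k=5: odd sum, total = 2-5 = -3

-3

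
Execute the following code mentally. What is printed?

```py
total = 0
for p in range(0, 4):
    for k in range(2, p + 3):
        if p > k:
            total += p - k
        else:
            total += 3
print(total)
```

28

p=0,k=2: not 0>2, total = 0+3 = 3
p=1,k=2: not 1>2, total = 3+3 = 6
p=1,k=3: not 1>3, total = 6+3 = 9
p=2,k=2: not 2>2, total = 9+3 = 12
p=2,k=3: not 2>3, total = 12+3 = 15
p=2,k=4: not 2>4, total = 15+3 = 18
p=3,k=2: 3>2, total = 18+1 = 19
p=3,k=3: not 3>3, total = 19+3 = 22
p=3,k=4: not 3>4, total = 22+3 = 25
p=3,k=5: not 3>5, total = 25+3 = 28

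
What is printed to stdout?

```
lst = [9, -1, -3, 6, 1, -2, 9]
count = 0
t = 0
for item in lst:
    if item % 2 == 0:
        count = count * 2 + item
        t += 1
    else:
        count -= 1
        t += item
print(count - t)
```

item=9: not even, count = 0-1 = -1; t=9
item=-1: not even, count = (-1)-1 = -2; t=8
item=-3: not even, count = (-2)-1 = -3; t=5
item=6: even, count = (-3)*2+6 = 0; t=6
item=1: not even, count = 0-1 = -1; t=7
item=-2: even, count = (-1)*2+(-2) = -4; t=8
item=9: not even, count = (-4)-1 = -5; t=17
count-t = (-5)-17 = -22

-22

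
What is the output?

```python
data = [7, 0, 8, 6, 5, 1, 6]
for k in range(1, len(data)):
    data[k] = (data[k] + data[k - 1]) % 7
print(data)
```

k=1: data[1] = (0+7)%7 = 0 → [7, 0, 8, 6, 5, 1, 6]
k=2: data[2] = (8+0)%7 = 1 → [7, 0, 1, 6, 5, 1, 6]
k=3: data[3] = (6+1)%7 = 0 → [7, 0, 1, 0, 5, 1, 6]
k=4: data[4] = (5+0)%7 = 5 → [7, 0, 1, 0, 5, 1, 6]
k=5: data[5] = (1+5)%7 = 6 → [7, 0, 1, 0, 5, 6, 6]
k=6: data[6] = (6+6)%7 = 5 → [7, 0, 1, 0, 5, 6, 5]

[7, 0, 1, 0, 5, 6, 5]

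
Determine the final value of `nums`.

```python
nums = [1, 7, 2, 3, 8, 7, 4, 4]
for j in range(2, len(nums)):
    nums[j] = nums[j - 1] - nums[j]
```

j=2: nums[2] = 7-2 = 5 → [1, 7, 5, 3, 8, 7, 4, 4]
j=3: nums[3] = 5-3 = 2 → [1, 7, 5, 2, 8, 7, 4, 4]
j=4: nums[4] = 2-8 = -6 → [1, 7, 5, 2, -6, 7, 4, 4]
j=5: nums[5] = (-6)-7 = -13 → [1, 7, 5, 2, -6, -13, 4, 4]
j=6: nums[6] = (-13)-4 = -17 → [1, 7, 5, 2, -6, -13, -17, 4]
j=7: nums[7] = (-17)-4 = -21 → [1, 7, 5, 2, -6, -13, -17, -21]

[1, 7, 5, 2, -6, -13, -17, -21]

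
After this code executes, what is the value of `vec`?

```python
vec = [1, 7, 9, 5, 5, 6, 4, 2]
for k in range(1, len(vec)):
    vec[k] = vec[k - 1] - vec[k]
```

k=1: vec[1] = 1-7 = -6 → [1, -6, 9, 5, 5, 6, 4, 2]
k=2: vec[2] = (-6)-9 = -15 → [1, -6, -15, 5, 5, 6, 4, 2]
k=3: vec[3] = (-15)-5 = -20 → [1, -6, -15, -20, 5, 6, 4, 2]
k=4: vec[4] = (-20)-5 = -25 → [1, -6, -15, -20, -25, 6, 4, 2]
k=5: vec[5] = (-25)-6 = -31 → [1, -6, -15, -20, -25, -31, 4, 2]
k=6: vec[6] = (-31)-4 = -35 → [1, -6, -15, -20, -25, -31, -35, 2]
k=7: vec[7] = (-35)-2 = -37 → [1, -6, -15, -20, -25, -31, -35, -37]

[1, -6, -15, -20, -25, -31, -35, -37]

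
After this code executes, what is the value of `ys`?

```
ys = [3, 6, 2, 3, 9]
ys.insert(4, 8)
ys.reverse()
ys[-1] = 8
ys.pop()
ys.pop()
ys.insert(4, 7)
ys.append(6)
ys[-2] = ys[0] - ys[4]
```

[9, 8, 3, 2, 2, 6]

insert 8 at 4 → [3, 6, 2, 3, 8, 9]
reverse → [9, 8, 3, 2, 6, 3]
ys[-1] = 8 → [9, 8, 3, 2, 6, 8]
pop() removes 8 → [9, 8, 3, 2, 6]
pop() removes 6 → [9, 8, 3, 2]
insert 7 at 4 → [9, 8, 3, 2, 7]
append 6 → [9, 8, 3, 2, 7, 6]
ys[-2] = ys[0]-ys[4] = 9-7 = 2 → [9, 8, 3, 2, 2, 6]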